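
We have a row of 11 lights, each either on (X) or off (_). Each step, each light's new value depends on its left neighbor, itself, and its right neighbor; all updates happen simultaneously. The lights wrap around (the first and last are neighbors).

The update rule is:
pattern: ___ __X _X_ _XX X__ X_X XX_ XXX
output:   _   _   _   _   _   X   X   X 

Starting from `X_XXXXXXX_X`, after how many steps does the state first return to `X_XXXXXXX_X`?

step 1: XX_XXXXXXX_
step 2: _XX_XXXXXXX
step 3: X_XX_XXXXXX
step 4: XX_XX_XXXXX
step 5: XXX_XX_XXXX
step 6: XXXX_XX_XXX
step 7: XXXXX_XX_XX
step 8: XXXXXX_XX_X
step 9: XXXXXXX_XX_
step 10: _XXXXXXX_XX
step 11: X_XXXXXXX_X

11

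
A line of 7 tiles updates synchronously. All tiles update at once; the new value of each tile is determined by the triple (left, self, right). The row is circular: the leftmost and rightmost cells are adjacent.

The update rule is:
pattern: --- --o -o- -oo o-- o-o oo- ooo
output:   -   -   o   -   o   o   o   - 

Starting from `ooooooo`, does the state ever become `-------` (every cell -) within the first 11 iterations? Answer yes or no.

yes

iteration 1: -------
all cells are - at iteration 1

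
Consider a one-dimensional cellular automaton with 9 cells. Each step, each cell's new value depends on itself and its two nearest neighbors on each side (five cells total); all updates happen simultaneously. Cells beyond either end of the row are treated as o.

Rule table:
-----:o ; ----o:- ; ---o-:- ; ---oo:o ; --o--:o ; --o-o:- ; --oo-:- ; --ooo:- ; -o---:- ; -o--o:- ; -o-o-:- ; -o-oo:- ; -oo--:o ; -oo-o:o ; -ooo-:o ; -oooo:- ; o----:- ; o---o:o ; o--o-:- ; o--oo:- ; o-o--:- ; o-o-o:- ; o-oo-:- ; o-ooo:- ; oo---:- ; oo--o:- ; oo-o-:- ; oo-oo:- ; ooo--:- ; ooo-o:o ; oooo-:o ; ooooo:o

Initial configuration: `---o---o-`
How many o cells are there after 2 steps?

-o-o-o---
-------oo
count of o: 2

2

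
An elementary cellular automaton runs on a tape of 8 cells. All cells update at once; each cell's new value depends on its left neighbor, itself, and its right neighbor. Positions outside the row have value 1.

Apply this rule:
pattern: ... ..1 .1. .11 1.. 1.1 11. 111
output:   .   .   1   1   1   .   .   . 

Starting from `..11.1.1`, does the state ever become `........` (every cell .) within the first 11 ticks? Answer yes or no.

1.1..1.1
..11.1.1  (repeats tick 0; period 2)
tick 11: 1.1..1.1
tick 11 is 1.1..1.1, still not uniform .

no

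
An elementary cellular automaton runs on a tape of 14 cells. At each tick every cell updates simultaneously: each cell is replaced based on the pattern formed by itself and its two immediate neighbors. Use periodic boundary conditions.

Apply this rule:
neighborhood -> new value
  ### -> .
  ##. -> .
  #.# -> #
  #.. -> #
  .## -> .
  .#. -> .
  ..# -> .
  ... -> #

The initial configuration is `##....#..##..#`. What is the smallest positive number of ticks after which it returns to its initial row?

28

tick 1: ..###..#...#..
tick 2: #....#..##..##
tick 3: .###..#...#...
tick 4: ....#..##..###
tick 5: ###..#...#....
tick 6: ...#..##..###.
tick 7: ##..#...#....#
tick 8: ..#..##..###..
tick 9: #..#...#....##
tick 10: .#..##..###...
tick 11: ..#...#....###
tick 12: #..##..###....
tick 13: .#...#....###.
tick 14: ..##..###....#
tick 15: #...#....###..
tick 16: .##..###....#.
tick 17: ...#....###..#
tick 18: ##..###....#..
tick 19: ..#....###..#.
tick 20: #..###....#..#
tick 21: .#....###..#..
tick 22: ..###....#..##
tick 23: #....###..#...
tick 24: .###....#..##.
tick 25: ....###..#...#
tick 26: ###....#..##..
tick 27: ...###..#...#.
tick 28: ##....#..##..#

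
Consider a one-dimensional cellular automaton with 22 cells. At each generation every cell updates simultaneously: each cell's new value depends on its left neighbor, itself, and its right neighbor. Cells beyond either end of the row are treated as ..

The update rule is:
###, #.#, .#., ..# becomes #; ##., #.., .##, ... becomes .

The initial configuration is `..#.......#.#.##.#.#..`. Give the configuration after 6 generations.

#...#.###..#.##.......

.##......#####..####..
#.......#.###..#.##...
#......###.#..###.....
#.....#.#.##.#.#......
#....#####..####......
#...#.###..#.##.......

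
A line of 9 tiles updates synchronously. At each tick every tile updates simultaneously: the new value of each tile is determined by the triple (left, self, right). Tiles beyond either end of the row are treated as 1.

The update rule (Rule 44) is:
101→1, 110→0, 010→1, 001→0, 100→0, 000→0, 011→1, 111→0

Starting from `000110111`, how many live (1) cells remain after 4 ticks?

1

000101100
000111000
000100000
000100000
count of 1: 1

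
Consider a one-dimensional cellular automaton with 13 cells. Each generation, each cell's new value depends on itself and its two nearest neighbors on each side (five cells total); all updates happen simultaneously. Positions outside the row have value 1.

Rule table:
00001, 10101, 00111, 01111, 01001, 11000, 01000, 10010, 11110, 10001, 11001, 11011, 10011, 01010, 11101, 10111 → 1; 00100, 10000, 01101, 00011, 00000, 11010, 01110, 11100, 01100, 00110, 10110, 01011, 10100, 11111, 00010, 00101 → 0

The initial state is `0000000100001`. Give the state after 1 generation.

1000010010101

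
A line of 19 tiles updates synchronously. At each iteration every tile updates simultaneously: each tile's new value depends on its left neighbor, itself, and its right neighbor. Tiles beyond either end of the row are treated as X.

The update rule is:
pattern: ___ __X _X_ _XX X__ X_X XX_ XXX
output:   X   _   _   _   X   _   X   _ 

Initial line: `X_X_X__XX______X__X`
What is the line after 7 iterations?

iteration 1: X____X__XXXXXX__X__
iteration 2: XXXX__X______XX__X_
iteration 3: ___XX__XXXXX__XX___
iteration 4: XX__XX_____XX__XXX_
iteration 5: _XX__XXXXX__XX___X_
iteration 6: __XX_____XX__XXX___
iteration 7: X__XXXXX__XX___XXX_

X__XXXXX__XX___XXX_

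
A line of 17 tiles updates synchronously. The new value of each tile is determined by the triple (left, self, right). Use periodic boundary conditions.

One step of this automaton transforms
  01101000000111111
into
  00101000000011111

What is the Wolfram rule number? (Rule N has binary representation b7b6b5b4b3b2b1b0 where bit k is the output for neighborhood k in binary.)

196

position 12: 111 → 1  (bit 7 = 1)
position 2: 110 → 1  (bit 6 = 1)
position 0: 101 → 0  (bit 5 = 0)
position 5: 100 → 0  (bit 4 = 0)
position 1: 011 → 0  (bit 3 = 0)
position 4: 010 → 1  (bit 2 = 1)
position 10: 001 → 0  (bit 1 = 0)
position 6: 000 → 0  (bit 0 = 0)
bits b7..b0 = 11000100 = 196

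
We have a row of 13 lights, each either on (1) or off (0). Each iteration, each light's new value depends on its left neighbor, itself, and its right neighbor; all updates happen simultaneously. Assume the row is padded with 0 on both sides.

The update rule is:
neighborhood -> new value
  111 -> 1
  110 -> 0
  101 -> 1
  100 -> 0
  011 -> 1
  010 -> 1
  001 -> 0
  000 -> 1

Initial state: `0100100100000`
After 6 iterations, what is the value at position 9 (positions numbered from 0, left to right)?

0100100101111
0100100111110
0100100111100
0100100111001
0100100110001
0100100100101
position 9 holds 0

0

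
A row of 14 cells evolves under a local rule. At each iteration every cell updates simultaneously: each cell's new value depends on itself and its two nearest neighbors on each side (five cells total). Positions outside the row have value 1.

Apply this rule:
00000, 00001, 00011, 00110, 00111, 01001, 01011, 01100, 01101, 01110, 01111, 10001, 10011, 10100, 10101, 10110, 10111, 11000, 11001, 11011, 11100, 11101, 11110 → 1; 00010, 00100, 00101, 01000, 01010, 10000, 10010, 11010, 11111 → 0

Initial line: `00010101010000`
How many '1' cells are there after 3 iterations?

7

11000101010011
11110001011111
00111100111000
count of 1: 7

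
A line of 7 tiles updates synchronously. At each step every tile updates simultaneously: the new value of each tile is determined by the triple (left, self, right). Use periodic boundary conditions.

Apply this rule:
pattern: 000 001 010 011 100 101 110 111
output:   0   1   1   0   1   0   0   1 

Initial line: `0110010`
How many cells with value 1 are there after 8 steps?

5

1001111
0110111
0000010
0000111
1001010
1111010
0110010  (repeats step 0; period 7)
step 8: 1001111
count of 1: 5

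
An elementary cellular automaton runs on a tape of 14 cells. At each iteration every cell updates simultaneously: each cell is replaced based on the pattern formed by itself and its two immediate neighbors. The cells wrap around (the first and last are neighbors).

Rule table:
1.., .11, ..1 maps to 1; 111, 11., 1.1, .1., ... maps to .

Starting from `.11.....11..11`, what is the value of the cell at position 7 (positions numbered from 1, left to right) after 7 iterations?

.1.1...11.111.
1...1.11..1..1
.1.1..1.11.111
....11..1..1..
...11.11.11.1.
..11..1..1...1
111.11.11.1.1.
position 7 holds .

.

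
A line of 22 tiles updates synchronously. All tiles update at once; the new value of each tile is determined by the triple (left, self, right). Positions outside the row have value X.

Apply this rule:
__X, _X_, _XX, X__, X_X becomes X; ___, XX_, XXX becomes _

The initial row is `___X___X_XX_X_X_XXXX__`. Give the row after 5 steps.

XXX_XXX___XX__XX_X_XX_

X_XXX_XXXX_XXXXXX___XX
_XX__XX___XX_____X_XX_
XX_XXX_X_XX_X___XXXX_X
__XX__XXXX_XXX_XX___XX
XXX_XXX___XX__XX_X_XX_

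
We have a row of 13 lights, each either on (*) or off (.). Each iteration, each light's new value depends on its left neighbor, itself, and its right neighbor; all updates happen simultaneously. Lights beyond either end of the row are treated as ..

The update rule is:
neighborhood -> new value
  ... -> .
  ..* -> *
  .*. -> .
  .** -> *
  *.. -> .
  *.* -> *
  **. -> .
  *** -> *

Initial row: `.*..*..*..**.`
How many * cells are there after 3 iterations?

*..*..*..**..
..*..*..**...
.*..*..**....
count of *: 4

4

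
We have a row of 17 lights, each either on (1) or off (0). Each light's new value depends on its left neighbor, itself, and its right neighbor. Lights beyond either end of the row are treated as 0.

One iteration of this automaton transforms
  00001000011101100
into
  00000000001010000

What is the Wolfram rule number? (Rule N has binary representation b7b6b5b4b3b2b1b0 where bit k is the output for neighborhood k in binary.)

160

position 10: 111 → 1  (bit 7 = 1)
position 11: 110 → 0  (bit 6 = 0)
position 12: 101 → 1  (bit 5 = 1)
position 5: 100 → 0  (bit 4 = 0)
position 9: 011 → 0  (bit 3 = 0)
position 4: 010 → 0  (bit 2 = 0)
position 3: 001 → 0  (bit 1 = 0)
position 0: 000 → 0  (bit 0 = 0)
bits b7..b0 = 10100000 = 160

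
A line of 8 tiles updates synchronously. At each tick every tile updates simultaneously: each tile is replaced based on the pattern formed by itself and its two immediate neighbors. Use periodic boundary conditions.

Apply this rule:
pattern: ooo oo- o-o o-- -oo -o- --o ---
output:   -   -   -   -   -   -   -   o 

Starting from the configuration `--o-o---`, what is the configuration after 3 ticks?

o-----oo

o-----oo
--ooo---
o-----oo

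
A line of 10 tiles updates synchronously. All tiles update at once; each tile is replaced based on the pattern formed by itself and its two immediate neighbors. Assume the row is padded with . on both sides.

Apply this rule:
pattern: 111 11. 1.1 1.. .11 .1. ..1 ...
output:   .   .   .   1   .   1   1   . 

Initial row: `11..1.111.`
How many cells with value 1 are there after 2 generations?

4

..111....1
.1...1..11
count of 1: 4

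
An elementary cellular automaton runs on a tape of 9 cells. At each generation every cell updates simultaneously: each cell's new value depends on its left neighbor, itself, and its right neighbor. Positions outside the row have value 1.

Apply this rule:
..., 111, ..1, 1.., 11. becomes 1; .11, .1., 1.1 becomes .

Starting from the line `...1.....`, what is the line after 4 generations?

111.11111
111..1111
11111.111
11111..11

11111..11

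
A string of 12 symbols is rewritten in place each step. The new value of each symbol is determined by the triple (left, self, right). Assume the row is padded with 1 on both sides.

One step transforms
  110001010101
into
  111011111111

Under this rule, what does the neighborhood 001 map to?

1

At position 4 the neighborhood is 001; the next row has 1 there.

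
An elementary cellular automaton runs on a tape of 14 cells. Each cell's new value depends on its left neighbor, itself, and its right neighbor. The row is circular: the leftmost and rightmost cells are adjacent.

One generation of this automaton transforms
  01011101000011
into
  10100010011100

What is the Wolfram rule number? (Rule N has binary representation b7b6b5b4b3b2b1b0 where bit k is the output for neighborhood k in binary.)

35

position 4: 111 → 0  (bit 7 = 0)
position 5: 110 → 0  (bit 6 = 0)
position 0: 101 → 1  (bit 5 = 1)
position 8: 100 → 0  (bit 4 = 0)
position 3: 011 → 0  (bit 3 = 0)
position 1: 010 → 0  (bit 2 = 0)
position 11: 001 → 1  (bit 1 = 1)
position 9: 000 → 1  (bit 0 = 1)
bits b7..b0 = 00100011 = 35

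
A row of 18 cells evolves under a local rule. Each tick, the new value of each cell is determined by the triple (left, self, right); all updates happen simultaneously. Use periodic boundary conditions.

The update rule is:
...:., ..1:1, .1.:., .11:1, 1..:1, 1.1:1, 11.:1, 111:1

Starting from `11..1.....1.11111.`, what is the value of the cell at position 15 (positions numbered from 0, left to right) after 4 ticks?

1

1111.1...1.1111111
11111.1.1.11111111
111111.1.111111111
1111111.1111111111
position 15 holds 1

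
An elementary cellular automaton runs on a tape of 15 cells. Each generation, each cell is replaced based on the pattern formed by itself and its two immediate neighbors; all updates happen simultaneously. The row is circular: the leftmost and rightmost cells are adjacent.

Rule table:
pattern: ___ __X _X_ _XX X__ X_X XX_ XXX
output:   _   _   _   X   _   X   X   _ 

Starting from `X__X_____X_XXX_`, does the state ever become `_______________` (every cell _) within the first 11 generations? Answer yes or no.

yes

__________XX_XX
__________XXXXX
__________X___X
_______________
all cells are _ at generation 4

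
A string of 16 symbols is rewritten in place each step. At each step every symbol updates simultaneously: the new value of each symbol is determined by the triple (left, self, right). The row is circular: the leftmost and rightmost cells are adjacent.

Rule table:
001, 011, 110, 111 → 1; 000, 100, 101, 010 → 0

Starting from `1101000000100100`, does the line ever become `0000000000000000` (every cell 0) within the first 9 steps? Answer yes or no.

no

1100000001001001
1100000010010011
1100000100100111
1100001001001111
1100010010011111
1100100100111111
1101001001111111
1100010011111111
1100100111111111
step 9 is 1100100111111111, still not uniform 0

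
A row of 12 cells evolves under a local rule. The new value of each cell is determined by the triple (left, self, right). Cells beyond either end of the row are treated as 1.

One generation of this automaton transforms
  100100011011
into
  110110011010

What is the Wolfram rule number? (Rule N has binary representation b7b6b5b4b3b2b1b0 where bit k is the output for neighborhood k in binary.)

92

position 11: 111 → 0  (bit 7 = 0)
position 0: 110 → 1  (bit 6 = 1)
position 9: 101 → 0  (bit 5 = 0)
position 1: 100 → 1  (bit 4 = 1)
position 7: 011 → 1  (bit 3 = 1)
position 3: 010 → 1  (bit 2 = 1)
position 2: 001 → 0  (bit 1 = 0)
position 5: 000 → 0  (bit 0 = 0)
bits b7..b0 = 01011100 = 92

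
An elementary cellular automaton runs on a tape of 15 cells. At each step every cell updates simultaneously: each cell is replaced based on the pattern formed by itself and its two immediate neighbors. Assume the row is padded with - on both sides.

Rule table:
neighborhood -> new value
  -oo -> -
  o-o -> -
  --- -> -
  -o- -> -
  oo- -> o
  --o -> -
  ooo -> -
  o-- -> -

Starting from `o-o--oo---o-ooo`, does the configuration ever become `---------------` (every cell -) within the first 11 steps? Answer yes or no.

yes

------o-------o
---------------
all cells are - at step 2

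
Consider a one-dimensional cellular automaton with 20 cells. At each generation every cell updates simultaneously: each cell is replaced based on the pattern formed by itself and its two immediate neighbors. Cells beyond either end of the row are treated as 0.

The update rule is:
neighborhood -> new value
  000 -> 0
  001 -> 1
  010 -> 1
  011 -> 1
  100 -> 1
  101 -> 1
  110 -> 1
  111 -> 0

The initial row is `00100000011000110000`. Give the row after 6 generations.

11100000011111111101

01110000111101111000
11011001100111001100
11111111111101111110
10000000000111000011
11000000001101100111
11100000011111111101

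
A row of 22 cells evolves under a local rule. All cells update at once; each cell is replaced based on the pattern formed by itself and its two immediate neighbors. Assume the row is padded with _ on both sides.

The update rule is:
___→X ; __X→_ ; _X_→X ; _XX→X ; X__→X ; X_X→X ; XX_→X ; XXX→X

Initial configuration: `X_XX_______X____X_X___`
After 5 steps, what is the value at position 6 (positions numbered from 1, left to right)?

step 1: XXXXXXXXXX_XXXX_XXXXXX
step 2: XXXXXXXXXXXXXXXXXXXXXX
step 3: XXXXXXXXXXXXXXXXXXXXXX  (fixed point — unchanged through step 5)
position 6 holds X

X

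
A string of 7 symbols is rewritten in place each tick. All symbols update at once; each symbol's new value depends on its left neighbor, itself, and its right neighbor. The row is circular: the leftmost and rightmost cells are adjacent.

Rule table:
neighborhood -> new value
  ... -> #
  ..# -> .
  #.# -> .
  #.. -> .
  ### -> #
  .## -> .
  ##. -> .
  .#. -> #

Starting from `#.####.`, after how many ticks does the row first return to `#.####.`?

3

tick 1: #..##..
tick 2: #......
tick 3: #.####.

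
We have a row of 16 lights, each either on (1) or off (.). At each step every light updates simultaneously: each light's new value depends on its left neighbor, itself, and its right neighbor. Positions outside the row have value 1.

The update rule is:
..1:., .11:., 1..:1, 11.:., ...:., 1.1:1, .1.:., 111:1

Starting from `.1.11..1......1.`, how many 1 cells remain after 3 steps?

5

step 1: 1.1..1..1......1
step 2: .1.1..1..1......
step 3: 1.1.1..1..1.....
count of 1: 5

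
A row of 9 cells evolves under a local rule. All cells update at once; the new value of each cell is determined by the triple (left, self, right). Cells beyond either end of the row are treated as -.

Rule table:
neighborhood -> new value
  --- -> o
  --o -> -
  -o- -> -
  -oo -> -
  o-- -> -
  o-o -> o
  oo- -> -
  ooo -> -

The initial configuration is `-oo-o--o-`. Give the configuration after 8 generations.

oo---oooo

---o-----
oo---oooo
---o-----  (repeats generation 1; period 2)
generation 8: oo---oooo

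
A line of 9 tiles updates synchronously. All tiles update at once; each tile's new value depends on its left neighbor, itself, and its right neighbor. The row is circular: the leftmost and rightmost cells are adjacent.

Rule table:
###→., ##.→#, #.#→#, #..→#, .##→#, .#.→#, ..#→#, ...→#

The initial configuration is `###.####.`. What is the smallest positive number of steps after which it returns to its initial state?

2

#.###..##
###.####.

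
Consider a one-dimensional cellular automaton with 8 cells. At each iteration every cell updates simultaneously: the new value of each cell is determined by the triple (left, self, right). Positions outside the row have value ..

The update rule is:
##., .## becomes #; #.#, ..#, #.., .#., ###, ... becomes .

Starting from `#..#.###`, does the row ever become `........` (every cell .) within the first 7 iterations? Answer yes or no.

yes

.....#.#
........
all cells are . at iteration 2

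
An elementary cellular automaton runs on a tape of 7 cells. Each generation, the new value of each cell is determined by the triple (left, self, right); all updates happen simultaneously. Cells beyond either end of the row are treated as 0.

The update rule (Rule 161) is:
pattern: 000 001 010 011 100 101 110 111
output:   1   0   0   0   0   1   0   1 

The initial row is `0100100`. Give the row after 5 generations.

0000001
1111100
0111001
0010000
1000111

1000111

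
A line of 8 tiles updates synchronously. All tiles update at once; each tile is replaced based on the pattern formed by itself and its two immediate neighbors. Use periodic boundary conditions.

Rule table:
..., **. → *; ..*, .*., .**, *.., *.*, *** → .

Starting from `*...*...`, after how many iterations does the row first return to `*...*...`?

..*...*.
*...*...

2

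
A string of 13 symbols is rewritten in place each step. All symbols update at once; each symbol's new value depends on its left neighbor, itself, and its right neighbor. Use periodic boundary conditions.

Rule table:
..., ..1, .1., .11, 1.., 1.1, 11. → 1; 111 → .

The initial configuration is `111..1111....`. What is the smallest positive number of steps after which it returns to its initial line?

1.1111..11111
111..1111....

2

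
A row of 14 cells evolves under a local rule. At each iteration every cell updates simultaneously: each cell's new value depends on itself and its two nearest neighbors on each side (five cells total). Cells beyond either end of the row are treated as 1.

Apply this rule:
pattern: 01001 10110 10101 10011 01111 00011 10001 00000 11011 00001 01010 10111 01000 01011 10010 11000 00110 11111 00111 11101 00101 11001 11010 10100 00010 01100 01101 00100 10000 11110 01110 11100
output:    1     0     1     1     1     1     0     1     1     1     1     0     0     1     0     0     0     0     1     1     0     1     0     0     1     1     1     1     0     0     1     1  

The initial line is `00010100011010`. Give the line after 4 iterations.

iteration 1: 00101000101011
iteration 2: 10010001011101
iteration 3: 11010010101110
iteration 4: 01001001110111

01001001110111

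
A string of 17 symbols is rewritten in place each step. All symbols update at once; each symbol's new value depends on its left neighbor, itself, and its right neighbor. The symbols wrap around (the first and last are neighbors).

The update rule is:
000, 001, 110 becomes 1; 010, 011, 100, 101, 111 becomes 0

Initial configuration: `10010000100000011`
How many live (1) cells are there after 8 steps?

5

10100111001111100
00001001010000101
01110010000111000
10010100111001011
10100001001010000
00001110010000111
01110010100111001
00010100001001010
count of 1: 5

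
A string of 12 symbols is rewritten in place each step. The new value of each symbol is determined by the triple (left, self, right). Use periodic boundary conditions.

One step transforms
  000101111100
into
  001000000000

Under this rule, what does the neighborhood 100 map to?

At position 10 the neighborhood is 100; the next row has 0 there.

0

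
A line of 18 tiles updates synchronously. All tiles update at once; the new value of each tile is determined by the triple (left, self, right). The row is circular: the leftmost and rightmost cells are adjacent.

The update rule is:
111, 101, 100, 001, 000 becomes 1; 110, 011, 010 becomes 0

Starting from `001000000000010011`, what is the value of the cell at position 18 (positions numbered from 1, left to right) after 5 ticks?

0

110111111111101100
001011111111010011
110101111110101100
001010111101010011
110101011010101100
position 18 holds 0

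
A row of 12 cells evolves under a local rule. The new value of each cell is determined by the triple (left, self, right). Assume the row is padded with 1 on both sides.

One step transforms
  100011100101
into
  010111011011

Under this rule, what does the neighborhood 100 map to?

1

At position 1 the neighborhood is 100; the next row has 1 there.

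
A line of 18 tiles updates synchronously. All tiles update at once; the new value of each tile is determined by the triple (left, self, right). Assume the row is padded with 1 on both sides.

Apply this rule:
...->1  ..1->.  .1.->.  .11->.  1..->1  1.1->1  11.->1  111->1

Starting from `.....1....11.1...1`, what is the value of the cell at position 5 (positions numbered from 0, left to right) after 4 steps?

1

1111..111..11.11..
11111..111..11.11.
111111..111..11.11
1111111..111..11.1
position 5 holds 1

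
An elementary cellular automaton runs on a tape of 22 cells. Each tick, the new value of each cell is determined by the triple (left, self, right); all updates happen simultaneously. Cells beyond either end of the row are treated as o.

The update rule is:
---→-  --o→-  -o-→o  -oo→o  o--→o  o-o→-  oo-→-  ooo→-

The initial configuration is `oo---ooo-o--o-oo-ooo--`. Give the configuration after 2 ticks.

--o--o---oo-o-o--o--o-
o-oo-oo--o--o-oo-oo-o-

o-oo-oo--o--o-oo-oo-o-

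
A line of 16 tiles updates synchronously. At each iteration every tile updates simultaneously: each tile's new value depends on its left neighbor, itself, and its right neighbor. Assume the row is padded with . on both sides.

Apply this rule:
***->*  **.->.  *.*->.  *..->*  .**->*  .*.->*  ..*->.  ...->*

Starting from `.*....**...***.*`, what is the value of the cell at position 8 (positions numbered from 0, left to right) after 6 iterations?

*

iteration 1: .****.*.**.**..*
iteration 2: .***..*.*..*.*.*
iteration 3: .**.*.*.**.*.*.*
iteration 4: .*..*.*.*..*.*.*
iteration 5: .**.*.*.**.*.*.*  (repeats iteration 3; period 2)
iteration 6: .*..*.*.*..*.*.*
position 8 holds *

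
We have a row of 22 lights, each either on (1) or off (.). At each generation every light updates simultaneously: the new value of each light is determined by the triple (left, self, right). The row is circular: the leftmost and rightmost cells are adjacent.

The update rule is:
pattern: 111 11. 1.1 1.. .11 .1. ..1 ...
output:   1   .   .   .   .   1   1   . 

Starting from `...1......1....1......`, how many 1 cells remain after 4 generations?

..11.....11...11......
.1......1....1........
11.....11...11........
......1....1.........1
count of 1: 3

3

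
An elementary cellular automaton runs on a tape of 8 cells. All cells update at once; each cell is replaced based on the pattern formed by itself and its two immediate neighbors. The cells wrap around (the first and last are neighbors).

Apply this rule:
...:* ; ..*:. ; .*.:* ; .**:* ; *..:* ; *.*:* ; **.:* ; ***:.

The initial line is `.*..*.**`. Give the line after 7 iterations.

..*****.

***.****
..***...
*.*.****
*****...
*...***.
***.*.**
..*****.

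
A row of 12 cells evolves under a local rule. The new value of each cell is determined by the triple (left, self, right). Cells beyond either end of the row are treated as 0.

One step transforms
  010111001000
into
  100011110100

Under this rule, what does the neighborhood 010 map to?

0

At position 1 the neighborhood is 010; the next row has 0 there.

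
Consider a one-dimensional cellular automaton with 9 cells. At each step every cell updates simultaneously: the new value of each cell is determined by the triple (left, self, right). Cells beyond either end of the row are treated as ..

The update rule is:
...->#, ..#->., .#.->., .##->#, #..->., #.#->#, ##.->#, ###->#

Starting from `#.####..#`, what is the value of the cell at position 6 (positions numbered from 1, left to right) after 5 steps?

#

.#####...
.#####.##
.########
.########  (fixed point — unchanged through step 5)
position 6 holds #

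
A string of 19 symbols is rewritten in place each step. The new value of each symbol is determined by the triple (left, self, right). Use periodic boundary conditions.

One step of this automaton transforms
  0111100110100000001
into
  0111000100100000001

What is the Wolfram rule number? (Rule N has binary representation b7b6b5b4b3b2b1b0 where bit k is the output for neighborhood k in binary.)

140

position 2: 111 → 1  (bit 7 = 1)
position 4: 110 → 0  (bit 6 = 0)
position 0: 101 → 0  (bit 5 = 0)
position 5: 100 → 0  (bit 4 = 0)
position 1: 011 → 1  (bit 3 = 1)
position 10: 010 → 1  (bit 2 = 1)
position 6: 001 → 0  (bit 1 = 0)
position 12: 000 → 0  (bit 0 = 0)
bits b7..b0 = 10001100 = 140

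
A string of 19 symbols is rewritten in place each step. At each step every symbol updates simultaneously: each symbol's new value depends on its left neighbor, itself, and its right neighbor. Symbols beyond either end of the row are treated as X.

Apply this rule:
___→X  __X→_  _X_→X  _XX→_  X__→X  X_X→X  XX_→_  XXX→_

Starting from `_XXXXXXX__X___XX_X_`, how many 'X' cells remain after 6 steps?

9

X_______X_XXX___XXX
_XXXXXX_XX___XX____
X______X__XX___XXX_
_XXXXX_XX___XX____X
X_____X__XX___XXX__
_XXXX_XX___XX____X_
count of X: 9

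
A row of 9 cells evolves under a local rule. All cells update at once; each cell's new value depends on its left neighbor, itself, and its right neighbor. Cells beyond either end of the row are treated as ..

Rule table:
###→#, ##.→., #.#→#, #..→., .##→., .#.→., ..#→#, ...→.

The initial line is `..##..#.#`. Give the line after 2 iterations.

iteration 1: .#...#.#.
iteration 2: #...#.#..

#...#.#..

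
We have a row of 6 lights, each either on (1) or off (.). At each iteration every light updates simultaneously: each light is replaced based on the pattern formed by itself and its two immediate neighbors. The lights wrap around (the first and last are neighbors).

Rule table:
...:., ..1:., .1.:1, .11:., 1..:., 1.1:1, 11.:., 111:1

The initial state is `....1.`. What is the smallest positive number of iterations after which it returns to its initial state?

1

....1.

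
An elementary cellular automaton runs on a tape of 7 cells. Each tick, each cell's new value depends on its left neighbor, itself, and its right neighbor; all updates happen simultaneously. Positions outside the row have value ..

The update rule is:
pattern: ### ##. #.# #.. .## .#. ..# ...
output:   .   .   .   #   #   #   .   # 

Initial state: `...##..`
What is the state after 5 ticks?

##.#.##

tick 1: ##.#.##
tick 2: #..#.#.
tick 3: ##.#.##  (repeats tick 1; period 2)
tick 5: ##.#.##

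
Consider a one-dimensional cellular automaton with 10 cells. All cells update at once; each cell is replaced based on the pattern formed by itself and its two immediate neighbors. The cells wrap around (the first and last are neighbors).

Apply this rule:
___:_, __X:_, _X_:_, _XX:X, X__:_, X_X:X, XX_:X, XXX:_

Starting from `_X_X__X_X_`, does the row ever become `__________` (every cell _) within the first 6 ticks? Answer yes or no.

__X____X__
__________
all cells are _ at tick 2

yes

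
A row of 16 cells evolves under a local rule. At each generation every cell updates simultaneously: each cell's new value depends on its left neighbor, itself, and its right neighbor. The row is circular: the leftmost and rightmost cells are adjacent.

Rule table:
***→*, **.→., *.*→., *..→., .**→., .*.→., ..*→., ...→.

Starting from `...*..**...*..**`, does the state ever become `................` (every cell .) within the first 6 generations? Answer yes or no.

yes

................
all cells are . at generation 1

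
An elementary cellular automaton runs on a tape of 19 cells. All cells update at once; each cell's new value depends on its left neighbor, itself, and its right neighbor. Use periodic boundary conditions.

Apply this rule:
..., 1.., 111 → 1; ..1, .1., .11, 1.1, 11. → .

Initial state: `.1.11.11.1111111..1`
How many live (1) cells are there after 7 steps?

7

step 1: ..........11111.1..
step 2: 111111111..111...11
step 3: 11111111.1..1.11..1
step 4: 1111111...1.....1..
step 5: .11111.11..1111..1.
step 6: ..111....1..11.1..1
step 7: 1..1.111..1.....1..
count of 1: 7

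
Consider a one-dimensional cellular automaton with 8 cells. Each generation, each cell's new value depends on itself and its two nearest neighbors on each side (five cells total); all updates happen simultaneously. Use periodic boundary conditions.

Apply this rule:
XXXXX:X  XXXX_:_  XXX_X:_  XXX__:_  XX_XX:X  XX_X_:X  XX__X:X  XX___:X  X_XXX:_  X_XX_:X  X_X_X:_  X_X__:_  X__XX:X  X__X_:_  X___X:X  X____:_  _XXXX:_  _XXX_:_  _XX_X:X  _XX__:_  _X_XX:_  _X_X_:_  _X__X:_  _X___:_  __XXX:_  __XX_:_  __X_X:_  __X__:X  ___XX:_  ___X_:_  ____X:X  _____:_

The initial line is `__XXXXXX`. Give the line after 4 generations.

XX__XX__
__XX__XX
XX__XX__  (repeats generation 1; period 2)
generation 4: __XX__XX

__XX__XX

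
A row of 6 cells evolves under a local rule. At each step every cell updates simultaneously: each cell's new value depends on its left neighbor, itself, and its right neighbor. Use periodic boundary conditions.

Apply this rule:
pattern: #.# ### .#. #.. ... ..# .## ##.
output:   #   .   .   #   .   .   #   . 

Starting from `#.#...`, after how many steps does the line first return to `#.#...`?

step 1: .#.#..
step 2: ..#.#.
step 3: ...#.#
step 4: #...#.
step 5: .#...#
step 6: #.#...

6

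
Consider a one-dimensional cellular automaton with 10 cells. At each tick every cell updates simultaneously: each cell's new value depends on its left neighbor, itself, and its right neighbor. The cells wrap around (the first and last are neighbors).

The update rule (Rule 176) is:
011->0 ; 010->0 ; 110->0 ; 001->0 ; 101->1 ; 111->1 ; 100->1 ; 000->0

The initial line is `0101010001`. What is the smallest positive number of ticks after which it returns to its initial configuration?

1010101000
0101010100
0010101010
0001010101
1000101010
0100010101
1010001010
0101000101
1010100010
0101010001

10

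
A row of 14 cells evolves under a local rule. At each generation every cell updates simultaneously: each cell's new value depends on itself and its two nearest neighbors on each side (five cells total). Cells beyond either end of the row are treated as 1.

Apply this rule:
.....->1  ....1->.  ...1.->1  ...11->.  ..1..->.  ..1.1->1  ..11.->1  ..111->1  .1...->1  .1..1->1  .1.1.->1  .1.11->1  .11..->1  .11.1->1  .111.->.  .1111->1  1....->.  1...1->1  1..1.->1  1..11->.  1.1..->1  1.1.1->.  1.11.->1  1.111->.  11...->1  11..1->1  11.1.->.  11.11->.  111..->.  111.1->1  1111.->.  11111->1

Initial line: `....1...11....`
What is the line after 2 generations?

.111111....11.

1..1.11.111...
.111111....11.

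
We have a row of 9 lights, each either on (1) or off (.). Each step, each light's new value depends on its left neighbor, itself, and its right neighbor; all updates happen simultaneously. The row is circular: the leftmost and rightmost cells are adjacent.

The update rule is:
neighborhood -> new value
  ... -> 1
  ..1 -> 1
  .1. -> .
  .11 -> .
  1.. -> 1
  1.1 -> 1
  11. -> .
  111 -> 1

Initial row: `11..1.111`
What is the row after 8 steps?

1.11.1.11
.1..1.1.1
1.11.1.1.
.1..1.1.1  (repeats step 2; period 2)
step 8: .1..1.1.1

.1..1.1.1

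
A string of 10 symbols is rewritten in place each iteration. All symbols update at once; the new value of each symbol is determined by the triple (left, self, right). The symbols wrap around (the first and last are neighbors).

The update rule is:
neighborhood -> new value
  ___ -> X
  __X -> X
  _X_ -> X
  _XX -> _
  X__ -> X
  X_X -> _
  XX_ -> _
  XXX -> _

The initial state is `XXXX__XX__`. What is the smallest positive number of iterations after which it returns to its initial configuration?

2

iteration 1: ____XX__XX
iteration 2: XXXX__XX__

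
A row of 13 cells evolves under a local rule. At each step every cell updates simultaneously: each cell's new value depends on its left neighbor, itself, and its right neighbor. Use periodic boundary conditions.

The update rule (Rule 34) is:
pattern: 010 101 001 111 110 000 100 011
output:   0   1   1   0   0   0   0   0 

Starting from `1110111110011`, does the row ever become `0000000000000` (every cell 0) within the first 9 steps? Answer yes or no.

0001000000100
0010000001000
0100000010000
1000000100000
0000001000001
0000010000010
0000100000100
0001000001000
0010000010000
step 9 is 0010000010000, still not uniform 0

no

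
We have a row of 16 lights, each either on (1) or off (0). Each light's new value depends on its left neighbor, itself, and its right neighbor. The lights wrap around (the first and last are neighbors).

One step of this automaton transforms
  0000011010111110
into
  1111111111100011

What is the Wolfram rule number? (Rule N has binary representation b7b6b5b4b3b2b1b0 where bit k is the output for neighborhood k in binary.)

position 11: 111 → 0  (bit 7 = 0)
position 6: 110 → 1  (bit 6 = 1)
position 7: 101 → 1  (bit 5 = 1)
position 15: 100 → 1  (bit 4 = 1)
position 5: 011 → 1  (bit 3 = 1)
position 8: 010 → 1  (bit 2 = 1)
position 4: 001 → 1  (bit 1 = 1)
position 0: 000 → 1  (bit 0 = 1)
bits b7..b0 = 01111111 = 127

127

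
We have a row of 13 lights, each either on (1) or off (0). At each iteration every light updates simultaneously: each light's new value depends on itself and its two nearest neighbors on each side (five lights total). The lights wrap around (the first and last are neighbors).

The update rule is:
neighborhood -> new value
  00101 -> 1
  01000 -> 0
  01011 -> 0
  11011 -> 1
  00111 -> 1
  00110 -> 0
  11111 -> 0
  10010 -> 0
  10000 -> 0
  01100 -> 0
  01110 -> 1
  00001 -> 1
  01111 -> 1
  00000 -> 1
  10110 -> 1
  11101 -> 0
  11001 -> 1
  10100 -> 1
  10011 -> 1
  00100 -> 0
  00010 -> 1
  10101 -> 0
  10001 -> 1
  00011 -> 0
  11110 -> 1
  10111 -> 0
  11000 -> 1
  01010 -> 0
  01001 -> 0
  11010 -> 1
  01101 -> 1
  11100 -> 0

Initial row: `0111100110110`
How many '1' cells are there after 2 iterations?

iteration 1: 1111011011101
iteration 2: 1010111101010
count of 1: 8

8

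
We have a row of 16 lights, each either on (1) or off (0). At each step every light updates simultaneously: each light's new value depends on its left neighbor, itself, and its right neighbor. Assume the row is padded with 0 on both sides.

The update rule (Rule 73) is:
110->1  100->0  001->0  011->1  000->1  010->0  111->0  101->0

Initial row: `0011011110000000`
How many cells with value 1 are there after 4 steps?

1011010010111111
0011000000100001
1011011110001100
0011010010101101
count of 1: 8

8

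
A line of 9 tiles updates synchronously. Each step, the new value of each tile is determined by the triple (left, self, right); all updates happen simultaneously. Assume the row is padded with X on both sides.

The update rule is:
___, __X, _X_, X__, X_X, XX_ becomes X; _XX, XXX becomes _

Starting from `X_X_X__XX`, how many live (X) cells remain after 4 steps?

4

XXXXXXX__
______XXX
XXXXXX___
_____XXXX
count of X: 4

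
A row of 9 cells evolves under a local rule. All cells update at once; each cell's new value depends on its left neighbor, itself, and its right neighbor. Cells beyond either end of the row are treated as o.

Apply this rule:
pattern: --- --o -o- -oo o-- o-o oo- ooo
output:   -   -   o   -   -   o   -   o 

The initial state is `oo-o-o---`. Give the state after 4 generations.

oo-------

o-oooo---
-o-oo----
ooo------
oo-------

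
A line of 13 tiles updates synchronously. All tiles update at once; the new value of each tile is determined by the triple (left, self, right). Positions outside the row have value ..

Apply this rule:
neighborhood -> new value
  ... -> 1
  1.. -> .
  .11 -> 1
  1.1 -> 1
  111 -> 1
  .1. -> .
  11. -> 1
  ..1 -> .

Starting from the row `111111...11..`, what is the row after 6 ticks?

tick 1: 111111.1.11.1
tick 2: 1111111.1111.
tick 3: 111111111111.
tick 4: 111111111111.  (fixed point — unchanged through tick 6)

111111111111.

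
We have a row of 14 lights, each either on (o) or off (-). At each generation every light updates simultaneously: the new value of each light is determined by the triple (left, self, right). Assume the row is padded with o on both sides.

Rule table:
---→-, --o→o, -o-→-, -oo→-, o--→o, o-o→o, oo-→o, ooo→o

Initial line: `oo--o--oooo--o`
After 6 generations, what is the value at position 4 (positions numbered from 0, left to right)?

o

generation 1: oooo-oo-ooooo-
generation 2: ooooo-oo-ooooo
generation 3: oooooo-oo-oooo
generation 4: ooooooo-oo-ooo
generation 5: oooooooo-oo-oo
generation 6: ooooooooo-oo-o
position 4 holds o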